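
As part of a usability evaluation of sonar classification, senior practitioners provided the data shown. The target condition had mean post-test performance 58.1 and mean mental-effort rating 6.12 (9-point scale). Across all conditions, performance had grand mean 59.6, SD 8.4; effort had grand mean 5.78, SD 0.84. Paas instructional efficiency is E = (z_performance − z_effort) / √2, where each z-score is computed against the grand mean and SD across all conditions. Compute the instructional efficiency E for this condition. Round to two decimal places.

-0.41

z_performance = (58.1 − 59.6) / 8.4 = -1.5000 / 8.4 = -0.1786.
z_effort = (6.12 − 5.78) / 0.84 = 0.3400 / 0.84 = 0.4048.
z_P − z_E = -0.1786 − 0.4048 = -0.5834.
E = -0.5834 / √2 = -0.5834 / 1.41421 = -0.4125 ≈ -0.41.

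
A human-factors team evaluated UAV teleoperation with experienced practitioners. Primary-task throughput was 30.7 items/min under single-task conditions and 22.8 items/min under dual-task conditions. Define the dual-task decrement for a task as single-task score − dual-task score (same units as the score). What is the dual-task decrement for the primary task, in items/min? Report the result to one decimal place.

7.9

Decrement = 30.7 − 22.8 = 7.9000 items/min ≈ 7.9 items/min.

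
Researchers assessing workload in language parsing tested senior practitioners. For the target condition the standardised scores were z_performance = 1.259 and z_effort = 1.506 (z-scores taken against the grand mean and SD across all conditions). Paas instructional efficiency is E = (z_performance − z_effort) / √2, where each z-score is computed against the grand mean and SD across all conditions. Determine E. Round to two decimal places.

z_P − z_E = 1.259 − 1.506 = -0.2470.
E = -0.2470 / √2 = -0.2470 / 1.41421 = -0.1747 ≈ -0.17.

-0.17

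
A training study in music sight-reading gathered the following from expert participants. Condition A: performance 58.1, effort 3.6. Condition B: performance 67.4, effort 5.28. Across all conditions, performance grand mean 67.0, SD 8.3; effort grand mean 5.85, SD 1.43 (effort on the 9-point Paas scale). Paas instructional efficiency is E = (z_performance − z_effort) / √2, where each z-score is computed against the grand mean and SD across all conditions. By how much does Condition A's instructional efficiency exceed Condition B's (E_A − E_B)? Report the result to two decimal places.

0.04

Condition A: z_P = (58.1 − 67.0)/8.3 = -1.0723; z_E = (3.6 − 5.85)/1.43 = -1.5734; E_A = (-1.0723 − (-1.5734))/√2 = 0.3543.
Condition B: z_P = (67.4 − 67.0)/8.3 = 0.0482; z_E = (5.28 − 5.85)/1.43 = -0.3986; E_B = (0.0482 − (-0.3986))/√2 = 0.3159.
E_A − E_B = 0.3543 − 0.3159 = 0.0384 ≈ 0.04.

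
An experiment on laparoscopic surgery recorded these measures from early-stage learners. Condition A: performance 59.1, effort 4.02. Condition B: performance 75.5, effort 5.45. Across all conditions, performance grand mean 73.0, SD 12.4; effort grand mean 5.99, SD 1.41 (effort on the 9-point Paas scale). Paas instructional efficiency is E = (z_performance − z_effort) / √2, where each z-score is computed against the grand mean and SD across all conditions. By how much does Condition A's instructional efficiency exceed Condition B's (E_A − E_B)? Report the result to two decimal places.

Condition A: z_P = (59.1 − 73.0)/12.4 = -1.1210; z_E = (4.02 − 5.99)/1.41 = -1.3972; E_A = (-1.1210 − (-1.3972))/√2 = 0.1953.
Condition B: z_P = (75.5 − 73.0)/12.4 = 0.2016; z_E = (5.45 − 5.99)/1.41 = -0.3830; E_B = (0.2016 − (-0.3830))/√2 = 0.4134.
E_A − E_B = 0.1953 − 0.4134 = -0.2181 ≈ -0.22.

-0.22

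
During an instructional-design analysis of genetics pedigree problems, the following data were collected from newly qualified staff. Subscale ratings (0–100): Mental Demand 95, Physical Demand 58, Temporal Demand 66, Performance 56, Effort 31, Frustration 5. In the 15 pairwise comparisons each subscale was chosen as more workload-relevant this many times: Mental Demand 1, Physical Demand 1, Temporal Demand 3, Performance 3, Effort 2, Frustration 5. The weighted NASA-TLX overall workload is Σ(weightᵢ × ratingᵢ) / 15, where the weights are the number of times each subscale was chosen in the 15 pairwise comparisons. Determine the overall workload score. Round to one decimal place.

40.4

The tallies are the weights (they sum to 15).
Weighted sum = 1·95 + 1·58 + 3·66 + 3·56 + 2·31 + 5·5
            = 95 + 58 + 198 + 168 + 62 + 25 = 606.
Overall workload = 606 / 15 = 40.4000 ≈ 40.4.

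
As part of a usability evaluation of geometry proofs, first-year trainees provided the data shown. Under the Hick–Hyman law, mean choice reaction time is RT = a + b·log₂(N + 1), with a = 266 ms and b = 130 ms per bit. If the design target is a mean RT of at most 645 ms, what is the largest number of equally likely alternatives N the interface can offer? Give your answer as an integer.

6

Set 266 + 130·log₂(N + 1) ≤ 645.
log₂(N + 1) ≤ (645 − 266) / 130 = 2.9154.
N + 1 ≤ 2^2.9154 = 7.5444.
N ≤ 6.5444, so the largest integer N is 6.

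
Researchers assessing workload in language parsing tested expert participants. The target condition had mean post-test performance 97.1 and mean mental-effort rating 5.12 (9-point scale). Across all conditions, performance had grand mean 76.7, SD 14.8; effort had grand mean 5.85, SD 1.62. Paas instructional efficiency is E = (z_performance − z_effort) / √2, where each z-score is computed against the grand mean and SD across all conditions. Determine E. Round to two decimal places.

z_performance = (97.1 − 76.7) / 14.8 = 20.4000 / 14.8 = 1.3784.
z_effort = (5.12 − 5.85) / 1.62 = -0.7300 / 1.62 = -0.4506.
z_P − z_E = 1.3784 − (-0.4506) = 1.8290.
E = 1.8290 / √2 = 1.8290 / 1.41421 = 1.2933 ≈ 1.29.

1.29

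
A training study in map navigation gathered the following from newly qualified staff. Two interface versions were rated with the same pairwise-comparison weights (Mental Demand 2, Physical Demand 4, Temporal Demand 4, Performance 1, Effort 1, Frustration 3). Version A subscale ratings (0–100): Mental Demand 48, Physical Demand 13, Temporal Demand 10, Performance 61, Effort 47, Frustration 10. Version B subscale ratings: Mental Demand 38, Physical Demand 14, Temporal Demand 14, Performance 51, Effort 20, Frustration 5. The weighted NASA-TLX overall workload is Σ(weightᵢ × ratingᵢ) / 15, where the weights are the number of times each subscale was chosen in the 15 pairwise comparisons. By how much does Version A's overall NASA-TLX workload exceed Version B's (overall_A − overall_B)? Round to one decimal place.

3.5

Version A weighted sum = 2·48 + 4·13 + 4·10 + 1·61 + 1·47 + 3·10 = 96 + 52 + 40 + 61 + 47 + 30 = 326; overall_A = 326/15 = 21.7333.
Version B weighted sum = 2·38 + 4·14 + 4·14 + 1·51 + 1·20 + 3·5 = 76 + 56 + 56 + 51 + 20 + 15 = 274; overall_B = 274/15 = 18.2667.
Difference = 21.7333 − 18.2667 = 3.4666 ≈ 3.5.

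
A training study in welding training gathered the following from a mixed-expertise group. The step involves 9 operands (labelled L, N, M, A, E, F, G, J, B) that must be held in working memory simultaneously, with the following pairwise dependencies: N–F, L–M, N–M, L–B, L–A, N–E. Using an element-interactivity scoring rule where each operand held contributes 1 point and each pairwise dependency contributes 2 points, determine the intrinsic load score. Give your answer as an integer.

Count of operands held simultaneously: 9.
Count of pairwise dependencies listed: 6.
Element contribution: 9 × 1 = 9.
Interaction contribution: 6 × 2 = 12.
Intrinsic load = 9 + 12 = 21.

21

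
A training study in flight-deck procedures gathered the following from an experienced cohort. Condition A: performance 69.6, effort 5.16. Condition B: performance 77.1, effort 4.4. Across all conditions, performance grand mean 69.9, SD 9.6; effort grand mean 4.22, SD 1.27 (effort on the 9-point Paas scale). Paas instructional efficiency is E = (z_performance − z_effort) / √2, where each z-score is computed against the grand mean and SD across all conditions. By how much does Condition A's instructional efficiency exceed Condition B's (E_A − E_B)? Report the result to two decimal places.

Condition A: z_P = (69.6 − 69.9)/9.6 = -0.0313; z_E = (5.16 − 4.22)/1.27 = 0.7402; E_A = (-0.0313 − 0.7402)/√2 = -0.5455.
Condition B: z_P = (77.1 − 69.9)/9.6 = 0.7500; z_E = (4.4 − 4.22)/1.27 = 0.1417; E_B = (0.7500 − 0.1417)/√2 = 0.4301.
E_A − E_B = -0.5455 − 0.4301 = -0.9756 ≈ -0.98.

-0.98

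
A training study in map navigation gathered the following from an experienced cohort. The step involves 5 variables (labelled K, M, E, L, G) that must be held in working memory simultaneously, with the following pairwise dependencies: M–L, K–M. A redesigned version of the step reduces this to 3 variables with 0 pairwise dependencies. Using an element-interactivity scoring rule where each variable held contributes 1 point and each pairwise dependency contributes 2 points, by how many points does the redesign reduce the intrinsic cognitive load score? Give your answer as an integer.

Original: 5 × 1 + 2 × 2 = 5 + 4 = 9.
Redesigned: 3 × 1 + 0 × 2 = 3 + 0 = 3.
Reduction = 9 − 3 = 6.

6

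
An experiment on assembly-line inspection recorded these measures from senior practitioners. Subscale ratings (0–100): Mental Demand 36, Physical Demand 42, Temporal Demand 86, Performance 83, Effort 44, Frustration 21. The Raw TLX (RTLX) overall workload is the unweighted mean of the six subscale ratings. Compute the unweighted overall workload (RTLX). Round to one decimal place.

Sum of ratings = 36 + 42 + 86 + 83 + 44 + 21 = 312.
RTLX = 312 / 6 = 52.0000 ≈ 52.0.

52.0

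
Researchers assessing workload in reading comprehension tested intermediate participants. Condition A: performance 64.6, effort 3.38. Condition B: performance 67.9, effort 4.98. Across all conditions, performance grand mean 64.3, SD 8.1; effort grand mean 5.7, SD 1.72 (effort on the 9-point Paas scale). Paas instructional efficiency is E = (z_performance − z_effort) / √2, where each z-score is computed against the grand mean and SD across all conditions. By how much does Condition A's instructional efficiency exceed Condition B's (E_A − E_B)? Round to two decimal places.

Condition A: z_P = (64.6 − 64.3)/8.1 = 0.0370; z_E = (3.38 − 5.7)/1.72 = -1.3488; E_A = (0.0370 − (-1.3488))/√2 = 0.9799.
Condition B: z_P = (67.9 − 64.3)/8.1 = 0.4444; z_E = (4.98 − 5.7)/1.72 = -0.4186; E_B = (0.4444 − (-0.4186))/√2 = 0.6102.
E_A − E_B = 0.9799 − 0.6102 = 0.3697 ≈ 0.37.

0.37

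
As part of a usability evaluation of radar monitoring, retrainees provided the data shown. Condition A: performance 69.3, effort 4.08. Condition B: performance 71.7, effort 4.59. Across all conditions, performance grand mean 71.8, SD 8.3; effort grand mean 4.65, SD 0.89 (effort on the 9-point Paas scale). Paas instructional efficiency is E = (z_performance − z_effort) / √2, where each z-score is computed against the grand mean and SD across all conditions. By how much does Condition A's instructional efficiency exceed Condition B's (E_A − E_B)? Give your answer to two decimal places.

0.20

Condition A: z_P = (69.3 − 71.8)/8.3 = -0.3012; z_E = (4.08 − 4.65)/0.89 = -0.6404; E_A = (-0.3012 − (-0.6404))/√2 = 0.2399.
Condition B: z_P = (71.7 − 71.8)/8.3 = -0.0120; z_E = (4.59 − 4.65)/0.89 = -0.0674; E_B = (-0.0120 − (-0.0674))/√2 = 0.0392.
E_A − E_B = 0.2399 − 0.0392 = 0.2007 ≈ 0.20.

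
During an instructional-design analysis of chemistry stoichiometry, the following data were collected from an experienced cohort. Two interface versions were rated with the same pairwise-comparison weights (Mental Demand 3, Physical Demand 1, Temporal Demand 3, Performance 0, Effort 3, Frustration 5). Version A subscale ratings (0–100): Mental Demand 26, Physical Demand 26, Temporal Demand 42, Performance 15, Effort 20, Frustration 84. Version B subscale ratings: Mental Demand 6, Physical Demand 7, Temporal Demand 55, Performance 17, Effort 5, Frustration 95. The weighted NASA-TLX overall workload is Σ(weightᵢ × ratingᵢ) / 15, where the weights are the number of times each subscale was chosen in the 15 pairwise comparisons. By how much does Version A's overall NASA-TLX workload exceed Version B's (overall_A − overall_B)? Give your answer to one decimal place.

2.0

Version A weighted sum = 3·26 + 1·26 + 3·42 + 0·15 + 3·20 + 5·84 = 78 + 26 + 126 + 0 + 60 + 420 = 710; overall_A = 710/15 = 47.3333.
Version B weighted sum = 3·6 + 1·7 + 3·55 + 0·17 + 3·5 + 5·95 = 18 + 7 + 165 + 0 + 15 + 475 = 680; overall_B = 680/15 = 45.3333.
Difference = 47.3333 − 45.3333 = 2.0000 ≈ 2.0.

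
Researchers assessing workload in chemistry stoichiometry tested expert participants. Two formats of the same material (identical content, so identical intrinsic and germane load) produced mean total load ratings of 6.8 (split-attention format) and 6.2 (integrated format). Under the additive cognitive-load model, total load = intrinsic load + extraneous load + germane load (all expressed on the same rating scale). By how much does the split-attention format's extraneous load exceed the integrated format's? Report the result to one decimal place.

0.6

Intrinsic and germane load are equal across formats, so the difference in total load equals the difference in extraneous load.
Extraneous-load difference = 6.8 − 6.2 = 0.6.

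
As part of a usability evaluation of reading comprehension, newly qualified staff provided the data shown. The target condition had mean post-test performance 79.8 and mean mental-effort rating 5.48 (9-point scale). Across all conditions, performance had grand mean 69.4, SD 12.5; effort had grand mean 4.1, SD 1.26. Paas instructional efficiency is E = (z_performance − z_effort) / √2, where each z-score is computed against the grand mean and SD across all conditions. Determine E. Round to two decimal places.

z_performance = (79.8 − 69.4) / 12.5 = 10.4000 / 12.5 = 0.8320.
z_effort = (5.48 − 4.1) / 1.26 = 1.3800 / 1.26 = 1.0952.
z_P − z_E = 0.8320 − 1.0952 = -0.2632.
E = -0.2632 / √2 = -0.2632 / 1.41421 = -0.1861 ≈ -0.19.

-0.19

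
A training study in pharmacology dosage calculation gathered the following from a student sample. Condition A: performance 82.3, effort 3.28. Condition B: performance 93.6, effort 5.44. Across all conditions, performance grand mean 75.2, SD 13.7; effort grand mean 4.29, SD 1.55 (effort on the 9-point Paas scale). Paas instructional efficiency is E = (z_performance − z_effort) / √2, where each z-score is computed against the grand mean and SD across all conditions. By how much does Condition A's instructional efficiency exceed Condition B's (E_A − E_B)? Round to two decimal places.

0.40

Condition A: z_P = (82.3 − 75.2)/13.7 = 0.5182; z_E = (3.28 − 4.29)/1.55 = -0.6516; E_A = (0.5182 − (-0.6516))/√2 = 0.8272.
Condition B: z_P = (93.6 − 75.2)/13.7 = 1.3431; z_E = (5.44 − 4.29)/1.55 = 0.7419; E_B = (1.3431 − 0.7419)/√2 = 0.4251.
E_A − E_B = 0.8272 − 0.4251 = 0.4021 ≈ 0.40.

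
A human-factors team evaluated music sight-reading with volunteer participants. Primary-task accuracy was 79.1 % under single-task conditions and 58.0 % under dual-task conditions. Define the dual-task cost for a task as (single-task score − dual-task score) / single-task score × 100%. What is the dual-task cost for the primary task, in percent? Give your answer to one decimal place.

Cost = (79.1 − 58.0) / 79.1 × 100%
     = 21.1000 / 79.1 × 100% = 26.6751%.
≈ 26.7%.

26.7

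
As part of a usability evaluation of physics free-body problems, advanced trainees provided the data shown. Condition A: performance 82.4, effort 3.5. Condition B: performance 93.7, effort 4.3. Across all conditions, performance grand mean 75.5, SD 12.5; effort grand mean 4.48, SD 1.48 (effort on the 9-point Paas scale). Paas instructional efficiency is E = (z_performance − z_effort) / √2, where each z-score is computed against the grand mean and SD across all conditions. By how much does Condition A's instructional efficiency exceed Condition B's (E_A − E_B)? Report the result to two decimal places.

Condition A: z_P = (82.4 − 75.5)/12.5 = 0.5520; z_E = (3.5 − 4.48)/1.48 = -0.6622; E_A = (0.5520 − (-0.6622))/√2 = 0.8586.
Condition B: z_P = (93.7 − 75.5)/12.5 = 1.4560; z_E = (4.3 − 4.48)/1.48 = -0.1216; E_B = (1.4560 − (-0.1216))/√2 = 1.1155.
E_A − E_B = 0.8586 − 1.1155 = -0.2569 ≈ -0.26.

-0.26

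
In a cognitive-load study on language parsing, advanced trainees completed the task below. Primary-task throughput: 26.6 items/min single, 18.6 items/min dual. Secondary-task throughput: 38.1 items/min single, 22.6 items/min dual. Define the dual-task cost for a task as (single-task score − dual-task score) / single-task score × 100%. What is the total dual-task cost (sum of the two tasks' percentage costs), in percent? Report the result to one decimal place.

70.8

Primary cost = (26.6 − 18.6) / 26.6 × 100% = 30.0752%.
Secondary cost = (38.1 − 22.6) / 38.1 × 100% = 40.6824%.
Total = 30.0752% + 40.6824% = 70.7576% ≈ 70.8%.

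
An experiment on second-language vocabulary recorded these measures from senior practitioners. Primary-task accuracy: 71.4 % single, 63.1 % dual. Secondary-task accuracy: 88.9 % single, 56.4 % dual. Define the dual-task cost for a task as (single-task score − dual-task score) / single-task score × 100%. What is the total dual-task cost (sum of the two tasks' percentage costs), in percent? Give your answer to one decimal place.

48.2

Primary cost = (71.4 − 63.1) / 71.4 × 100% = 11.6246%.
Secondary cost = (88.9 − 56.4) / 88.9 × 100% = 36.5579%.
Total = 11.6246% + 36.5579% = 48.1825% ≈ 48.2%.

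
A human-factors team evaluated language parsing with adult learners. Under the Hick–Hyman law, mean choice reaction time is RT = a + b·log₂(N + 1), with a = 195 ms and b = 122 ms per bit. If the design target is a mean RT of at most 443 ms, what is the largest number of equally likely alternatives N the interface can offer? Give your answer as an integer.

Set 195 + 122·log₂(N + 1) ≤ 443.
log₂(N + 1) ≤ (443 − 195) / 122 = 2.0328.
N + 1 ≤ 2^2.0328 = 4.0920.
N ≤ 3.0920, so the largest integer N is 3.

3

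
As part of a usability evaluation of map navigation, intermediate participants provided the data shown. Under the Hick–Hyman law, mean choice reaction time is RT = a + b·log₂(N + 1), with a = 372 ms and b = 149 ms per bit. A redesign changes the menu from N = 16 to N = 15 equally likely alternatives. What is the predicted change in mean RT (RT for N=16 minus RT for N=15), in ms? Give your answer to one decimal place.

13.0

RT(16) = 372 + 149·log₂(17) = 372 + 149·4.0875 = 981.0375 ms.
RT(15) = 372 + 149·log₂(16) = 372 + 149·4.0000 = 968.0000 ms.
Difference = 981.0375 − 968.0000 = 13.0375 ≈ 13.0 ms.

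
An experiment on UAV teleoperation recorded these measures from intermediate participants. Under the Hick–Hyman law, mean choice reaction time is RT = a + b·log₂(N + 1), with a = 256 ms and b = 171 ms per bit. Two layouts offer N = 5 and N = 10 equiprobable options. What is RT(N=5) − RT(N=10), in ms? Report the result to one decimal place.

-149.5

RT(5) = 256 + 171·log₂(6) = 256 + 171·2.5850 = 698.0350 ms.
RT(10) = 256 + 171·log₂(11) = 256 + 171·3.4594 = 847.5574 ms.
Difference = 698.0350 − 847.5574 = -149.5224 ≈ -149.5 ms.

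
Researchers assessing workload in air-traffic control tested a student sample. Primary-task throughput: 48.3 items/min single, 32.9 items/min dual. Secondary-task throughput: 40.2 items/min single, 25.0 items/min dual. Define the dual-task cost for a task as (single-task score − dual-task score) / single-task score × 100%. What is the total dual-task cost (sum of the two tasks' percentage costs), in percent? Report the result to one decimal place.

69.7

Primary cost = (48.3 − 32.9) / 48.3 × 100% = 31.8841%.
Secondary cost = (40.2 − 25.0) / 40.2 × 100% = 37.8109%.
Total = 31.8841% + 37.8109% = 69.6950% ≈ 69.7%.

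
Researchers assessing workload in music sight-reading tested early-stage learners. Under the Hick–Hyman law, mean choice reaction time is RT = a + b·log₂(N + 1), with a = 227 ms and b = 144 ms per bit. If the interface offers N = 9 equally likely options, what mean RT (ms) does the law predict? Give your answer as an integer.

705

log₂(9 + 1) = log₂(10) = 3.3219.
RT = 227 + 144 × 3.3219 = 227 + 478.3536 = 705.3536 ms.
≈ 705 ms.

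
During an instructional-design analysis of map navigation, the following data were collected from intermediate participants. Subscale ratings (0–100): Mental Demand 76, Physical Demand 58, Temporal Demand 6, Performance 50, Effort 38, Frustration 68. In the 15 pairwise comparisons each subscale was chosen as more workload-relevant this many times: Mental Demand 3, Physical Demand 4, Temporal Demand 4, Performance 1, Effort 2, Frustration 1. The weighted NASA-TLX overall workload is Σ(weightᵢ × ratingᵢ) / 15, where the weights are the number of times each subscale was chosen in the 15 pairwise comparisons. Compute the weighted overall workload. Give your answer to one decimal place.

45.2

The tallies are the weights (they sum to 15).
Weighted sum = 3·76 + 4·58 + 4·6 + 1·50 + 2·38 + 1·68
            = 228 + 232 + 24 + 50 + 76 + 68 = 678.
Overall workload = 678 / 15 = 45.2000 ≈ 45.2.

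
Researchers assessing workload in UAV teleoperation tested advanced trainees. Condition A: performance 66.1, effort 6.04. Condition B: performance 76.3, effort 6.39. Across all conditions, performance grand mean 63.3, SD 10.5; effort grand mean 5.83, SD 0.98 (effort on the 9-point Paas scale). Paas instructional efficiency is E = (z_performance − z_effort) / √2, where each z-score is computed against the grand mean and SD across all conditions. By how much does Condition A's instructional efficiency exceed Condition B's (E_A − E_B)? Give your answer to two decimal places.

Condition A: z_P = (66.1 − 63.3)/10.5 = 0.2667; z_E = (6.04 − 5.83)/0.98 = 0.2143; E_A = (0.2667 − 0.2143)/√2 = 0.0371.
Condition B: z_P = (76.3 − 63.3)/10.5 = 1.2381; z_E = (6.39 − 5.83)/0.98 = 0.5714; E_B = (1.2381 − 0.5714)/√2 = 0.4714.
E_A − E_B = 0.0371 − 0.4714 = -0.4343 ≈ -0.43.

-0.43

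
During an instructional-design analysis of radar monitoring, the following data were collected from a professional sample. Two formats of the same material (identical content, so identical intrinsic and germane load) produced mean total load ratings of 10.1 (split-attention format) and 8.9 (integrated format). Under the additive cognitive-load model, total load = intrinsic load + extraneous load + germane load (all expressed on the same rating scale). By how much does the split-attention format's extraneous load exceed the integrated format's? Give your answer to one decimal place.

Intrinsic and germane load are equal across formats, so the difference in total load equals the difference in extraneous load.
Extraneous-load difference = 10.1 − 8.9 = 1.2.

1.2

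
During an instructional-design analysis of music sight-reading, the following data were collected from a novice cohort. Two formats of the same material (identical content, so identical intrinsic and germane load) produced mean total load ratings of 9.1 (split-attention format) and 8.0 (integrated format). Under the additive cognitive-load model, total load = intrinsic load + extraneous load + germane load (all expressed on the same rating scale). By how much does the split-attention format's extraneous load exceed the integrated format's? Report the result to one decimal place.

1.1

Intrinsic and germane load are equal across formats, so the difference in total load equals the difference in extraneous load.
Extraneous-load difference = 9.1 − 8.0 = 1.1.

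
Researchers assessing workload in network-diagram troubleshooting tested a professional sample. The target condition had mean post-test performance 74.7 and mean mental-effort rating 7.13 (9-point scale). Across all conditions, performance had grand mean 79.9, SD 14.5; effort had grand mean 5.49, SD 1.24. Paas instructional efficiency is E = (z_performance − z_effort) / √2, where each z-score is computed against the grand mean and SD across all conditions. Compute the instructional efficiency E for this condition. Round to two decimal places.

z_performance = (74.7 − 79.9) / 14.5 = -5.2000 / 14.5 = -0.3586.
z_effort = (7.13 − 5.49) / 1.24 = 1.6400 / 1.24 = 1.3226.
z_P − z_E = -0.3586 − 1.3226 = -1.6812.
E = -1.6812 / √2 = -1.6812 / 1.41421 = -1.1888 ≈ -1.19.

-1.19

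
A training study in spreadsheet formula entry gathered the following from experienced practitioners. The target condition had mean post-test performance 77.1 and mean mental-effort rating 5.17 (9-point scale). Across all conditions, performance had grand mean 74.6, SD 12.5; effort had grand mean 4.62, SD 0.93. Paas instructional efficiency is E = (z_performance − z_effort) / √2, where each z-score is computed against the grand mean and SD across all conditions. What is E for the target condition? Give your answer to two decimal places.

-0.28

z_performance = (77.1 − 74.6) / 12.5 = 2.5000 / 12.5 = 0.2000.
z_effort = (5.17 − 4.62) / 0.93 = 0.5500 / 0.93 = 0.5914.
z_P − z_E = 0.2000 − 0.5914 = -0.3914.
E = -0.3914 / √2 = -0.3914 / 1.41421 = -0.2768 ≈ -0.28.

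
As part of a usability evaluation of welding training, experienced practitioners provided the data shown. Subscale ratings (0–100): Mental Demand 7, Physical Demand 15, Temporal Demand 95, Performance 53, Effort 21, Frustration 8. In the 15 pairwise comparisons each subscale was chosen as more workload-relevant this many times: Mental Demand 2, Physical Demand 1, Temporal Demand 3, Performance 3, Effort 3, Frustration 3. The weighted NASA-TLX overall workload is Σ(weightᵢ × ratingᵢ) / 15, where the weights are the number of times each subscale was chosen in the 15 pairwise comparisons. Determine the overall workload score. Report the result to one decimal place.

The tallies are the weights (they sum to 15).
Weighted sum = 2·7 + 1·15 + 3·95 + 3·53 + 3·21 + 3·8
            = 14 + 15 + 285 + 159 + 63 + 24 = 560.
Overall workload = 560 / 15 = 37.3333 ≈ 37.3.

37.3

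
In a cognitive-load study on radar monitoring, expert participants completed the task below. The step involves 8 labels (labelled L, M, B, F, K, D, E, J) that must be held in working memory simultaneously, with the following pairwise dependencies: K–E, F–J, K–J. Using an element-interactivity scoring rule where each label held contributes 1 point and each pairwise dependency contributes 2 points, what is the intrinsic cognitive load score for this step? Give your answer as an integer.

14

Count of labels held simultaneously: 8.
Count of pairwise dependencies listed: 3.
Element contribution: 8 × 1 = 8.
Interaction contribution: 3 × 2 = 6.
Intrinsic load = 8 + 6 = 14.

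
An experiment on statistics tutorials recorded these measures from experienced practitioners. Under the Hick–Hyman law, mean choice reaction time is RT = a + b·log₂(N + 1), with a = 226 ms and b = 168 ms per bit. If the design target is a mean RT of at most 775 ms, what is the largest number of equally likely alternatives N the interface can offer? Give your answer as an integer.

Set 226 + 168·log₂(N + 1) ≤ 775.
log₂(N + 1) ≤ (775 − 226) / 168 = 3.2679.
N + 1 ≤ 2^3.2679 = 9.6324.
N ≤ 8.6324, so the largest integer N is 8.

8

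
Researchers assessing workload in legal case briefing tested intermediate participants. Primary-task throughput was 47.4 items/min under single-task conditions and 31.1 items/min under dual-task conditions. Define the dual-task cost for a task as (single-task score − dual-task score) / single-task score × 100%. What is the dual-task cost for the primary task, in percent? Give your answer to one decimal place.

Cost = (47.4 − 31.1) / 47.4 × 100%
     = 16.3000 / 47.4 × 100% = 34.3882%.
≈ 34.4%.

34.4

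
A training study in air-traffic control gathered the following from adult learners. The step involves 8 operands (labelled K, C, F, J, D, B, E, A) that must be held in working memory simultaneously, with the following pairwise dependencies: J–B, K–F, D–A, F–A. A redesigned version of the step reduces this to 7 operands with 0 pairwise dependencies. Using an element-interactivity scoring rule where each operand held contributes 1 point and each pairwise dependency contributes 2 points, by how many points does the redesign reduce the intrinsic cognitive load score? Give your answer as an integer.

Original: 8 × 1 + 4 × 2 = 8 + 8 = 16.
Redesigned: 7 × 1 + 0 × 2 = 7 + 0 = 7.
Reduction = 16 − 7 = 9.

9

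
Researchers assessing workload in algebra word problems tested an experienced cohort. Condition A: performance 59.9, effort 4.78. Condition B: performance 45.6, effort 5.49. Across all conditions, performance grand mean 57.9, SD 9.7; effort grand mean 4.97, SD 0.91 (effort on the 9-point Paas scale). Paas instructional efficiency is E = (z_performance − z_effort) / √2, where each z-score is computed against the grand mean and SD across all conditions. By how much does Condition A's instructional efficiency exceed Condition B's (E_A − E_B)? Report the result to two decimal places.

1.59

Condition A: z_P = (59.9 − 57.9)/9.7 = 0.2062; z_E = (4.78 − 4.97)/0.91 = -0.2088; E_A = (0.2062 − (-0.2088))/√2 = 0.2934.
Condition B: z_P = (45.6 − 57.9)/9.7 = -1.2680; z_E = (5.49 − 4.97)/0.91 = 0.5714; E_B = (-1.2680 − 0.5714)/√2 = -1.3007.
E_A − E_B = 0.2934 − (-1.3007) = 1.5941 ≈ 1.59.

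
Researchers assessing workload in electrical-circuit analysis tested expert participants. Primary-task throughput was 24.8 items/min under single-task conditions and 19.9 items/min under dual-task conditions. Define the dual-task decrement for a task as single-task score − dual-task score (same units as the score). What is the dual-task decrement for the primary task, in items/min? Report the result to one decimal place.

Decrement = 24.8 − 19.9 = 4.9000 items/min ≈ 4.9 items/min.

4.9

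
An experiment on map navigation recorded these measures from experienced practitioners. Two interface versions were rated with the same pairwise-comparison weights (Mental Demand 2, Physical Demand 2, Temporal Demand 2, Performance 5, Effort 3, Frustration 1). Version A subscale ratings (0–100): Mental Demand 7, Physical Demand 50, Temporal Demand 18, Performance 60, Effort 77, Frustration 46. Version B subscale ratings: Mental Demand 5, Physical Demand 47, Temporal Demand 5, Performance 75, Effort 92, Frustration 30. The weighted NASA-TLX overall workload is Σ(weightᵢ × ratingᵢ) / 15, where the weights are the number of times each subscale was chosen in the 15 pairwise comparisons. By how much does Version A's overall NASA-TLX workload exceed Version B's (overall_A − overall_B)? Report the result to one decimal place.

Version A weighted sum = 2·7 + 2·50 + 2·18 + 5·60 + 3·77 + 1·46 = 14 + 100 + 36 + 300 + 231 + 46 = 727; overall_A = 727/15 = 48.4667.
Version B weighted sum = 2·5 + 2·47 + 2·5 + 5·75 + 3·92 + 1·30 = 10 + 94 + 10 + 375 + 276 + 30 = 795; overall_B = 795/15 = 53.0000.
Difference = 48.4667 − 53.0000 = -4.5333 ≈ -4.5.

-4.5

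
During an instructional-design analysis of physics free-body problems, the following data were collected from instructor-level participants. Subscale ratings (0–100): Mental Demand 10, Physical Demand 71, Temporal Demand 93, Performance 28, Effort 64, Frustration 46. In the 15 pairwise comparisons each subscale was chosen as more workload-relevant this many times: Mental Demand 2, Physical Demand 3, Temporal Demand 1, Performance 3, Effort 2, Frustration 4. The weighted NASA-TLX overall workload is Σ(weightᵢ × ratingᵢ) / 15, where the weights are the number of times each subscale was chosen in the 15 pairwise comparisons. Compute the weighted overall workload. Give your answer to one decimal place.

48.1

The tallies are the weights (they sum to 15).
Weighted sum = 2·10 + 3·71 + 1·93 + 3·28 + 2·64 + 4·46
            = 20 + 213 + 93 + 84 + 128 + 184 = 722.
Overall workload = 722 / 15 = 48.1333 ≈ 48.1.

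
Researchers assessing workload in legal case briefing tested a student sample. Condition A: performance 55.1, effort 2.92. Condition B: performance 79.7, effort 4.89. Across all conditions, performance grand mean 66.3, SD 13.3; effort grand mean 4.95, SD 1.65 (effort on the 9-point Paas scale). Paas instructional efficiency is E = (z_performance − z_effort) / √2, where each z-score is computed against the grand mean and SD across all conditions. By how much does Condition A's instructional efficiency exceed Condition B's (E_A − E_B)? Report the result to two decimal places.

Condition A: z_P = (55.1 − 66.3)/13.3 = -0.8421; z_E = (2.92 − 4.95)/1.65 = -1.2303; E_A = (-0.8421 − (-1.2303))/√2 = 0.2745.
Condition B: z_P = (79.7 − 66.3)/13.3 = 1.0075; z_E = (4.89 − 4.95)/1.65 = -0.0364; E_B = (1.0075 − (-0.0364))/√2 = 0.7381.
E_A − E_B = 0.2745 − 0.7381 = -0.4636 ≈ -0.46.

-0.46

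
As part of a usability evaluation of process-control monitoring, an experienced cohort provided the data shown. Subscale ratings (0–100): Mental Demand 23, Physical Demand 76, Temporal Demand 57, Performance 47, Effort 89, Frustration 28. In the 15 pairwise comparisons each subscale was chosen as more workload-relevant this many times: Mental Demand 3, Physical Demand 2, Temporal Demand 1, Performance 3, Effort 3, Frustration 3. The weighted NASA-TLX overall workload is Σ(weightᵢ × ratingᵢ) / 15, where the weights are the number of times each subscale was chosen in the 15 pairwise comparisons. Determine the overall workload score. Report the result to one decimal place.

The tallies are the weights (they sum to 15).
Weighted sum = 3·23 + 2·76 + 1·57 + 3·47 + 3·89 + 3·28
            = 69 + 152 + 57 + 141 + 267 + 84 = 770.
Overall workload = 770 / 15 = 51.3333 ≈ 51.3.

51.3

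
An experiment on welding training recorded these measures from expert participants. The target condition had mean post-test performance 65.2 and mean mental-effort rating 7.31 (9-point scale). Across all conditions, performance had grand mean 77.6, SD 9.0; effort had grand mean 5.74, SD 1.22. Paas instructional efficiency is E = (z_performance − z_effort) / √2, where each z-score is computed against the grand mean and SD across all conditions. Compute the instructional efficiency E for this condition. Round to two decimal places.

z_performance = (65.2 − 77.6) / 9.0 = -12.4000 / 9.0 = -1.3778.
z_effort = (7.31 − 5.74) / 1.22 = 1.5700 / 1.22 = 1.2869.
z_P − z_E = -1.3778 − 1.2869 = -2.6647.
E = -2.6647 / √2 = -2.6647 / 1.41421 = -1.8842 ≈ -1.88.

-1.88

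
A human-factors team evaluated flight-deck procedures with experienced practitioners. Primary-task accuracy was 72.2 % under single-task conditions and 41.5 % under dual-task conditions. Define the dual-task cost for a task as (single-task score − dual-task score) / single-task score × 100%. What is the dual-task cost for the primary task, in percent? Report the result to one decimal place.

Cost = (72.2 − 41.5) / 72.2 × 100%
     = 30.7000 / 72.2 × 100% = 42.5208%.
≈ 42.5%.

42.5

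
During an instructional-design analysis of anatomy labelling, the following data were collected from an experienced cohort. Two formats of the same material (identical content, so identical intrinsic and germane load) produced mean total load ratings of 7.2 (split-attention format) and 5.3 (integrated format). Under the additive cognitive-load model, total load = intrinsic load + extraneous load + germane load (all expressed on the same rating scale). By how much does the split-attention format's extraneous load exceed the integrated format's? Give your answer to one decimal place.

1.9

Intrinsic and germane load are equal across formats, so the difference in total load equals the difference in extraneous load.
Extraneous-load difference = 7.2 − 5.3 = 1.9.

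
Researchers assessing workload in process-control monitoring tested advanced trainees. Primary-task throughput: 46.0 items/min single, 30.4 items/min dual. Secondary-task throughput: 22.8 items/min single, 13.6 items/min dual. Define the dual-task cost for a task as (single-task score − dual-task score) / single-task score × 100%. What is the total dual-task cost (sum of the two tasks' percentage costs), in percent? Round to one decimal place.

Primary cost = (46.0 − 30.4) / 46.0 × 100% = 33.9130%.
Secondary cost = (22.8 − 13.6) / 22.8 × 100% = 40.3509%.
Total = 33.9130% + 40.3509% = 74.2639% ≈ 74.3%.

74.3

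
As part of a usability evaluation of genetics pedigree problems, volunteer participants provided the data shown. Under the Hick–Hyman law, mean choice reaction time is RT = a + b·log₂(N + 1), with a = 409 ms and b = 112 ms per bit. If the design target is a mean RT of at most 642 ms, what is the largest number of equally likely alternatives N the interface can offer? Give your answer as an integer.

3

Set 409 + 112·log₂(N + 1) ≤ 642.
log₂(N + 1) ≤ (642 − 409) / 112 = 2.0804.
N + 1 ≤ 2^2.0804 = 4.2292.
N ≤ 3.2292, so the largest integer N is 3.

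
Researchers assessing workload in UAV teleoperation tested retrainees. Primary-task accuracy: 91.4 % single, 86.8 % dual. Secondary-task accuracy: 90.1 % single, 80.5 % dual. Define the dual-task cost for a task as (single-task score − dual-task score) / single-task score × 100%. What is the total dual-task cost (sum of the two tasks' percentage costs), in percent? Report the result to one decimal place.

15.7

Primary cost = (91.4 − 86.8) / 91.4 × 100% = 5.0328%.
Secondary cost = (90.1 − 80.5) / 90.1 × 100% = 10.6548%.
Total = 5.0328% + 10.6548% = 15.6876% ≈ 15.7%.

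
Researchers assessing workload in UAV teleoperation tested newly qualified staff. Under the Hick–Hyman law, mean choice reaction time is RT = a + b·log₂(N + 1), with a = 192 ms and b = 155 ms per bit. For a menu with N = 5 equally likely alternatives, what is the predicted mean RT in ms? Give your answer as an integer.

593

log₂(5 + 1) = log₂(6) = 2.5850.
RT = 192 + 155 × 2.5850 = 192 + 400.6750 = 592.6750 ms.
≈ 593 ms.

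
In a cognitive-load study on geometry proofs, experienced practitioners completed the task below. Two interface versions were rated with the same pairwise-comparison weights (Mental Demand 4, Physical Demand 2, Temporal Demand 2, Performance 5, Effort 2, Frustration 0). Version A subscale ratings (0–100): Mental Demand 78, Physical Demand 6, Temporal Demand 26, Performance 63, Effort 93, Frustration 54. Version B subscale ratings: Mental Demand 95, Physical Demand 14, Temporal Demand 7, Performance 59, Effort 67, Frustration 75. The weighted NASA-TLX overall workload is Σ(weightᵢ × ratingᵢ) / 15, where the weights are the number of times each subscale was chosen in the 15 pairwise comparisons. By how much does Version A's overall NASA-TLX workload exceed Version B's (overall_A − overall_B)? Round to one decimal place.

Version A weighted sum = 4·78 + 2·6 + 2·26 + 5·63 + 2·93 + 0·54 = 312 + 12 + 52 + 315 + 186 + 0 = 877; overall_A = 877/15 = 58.4667.
Version B weighted sum = 4·95 + 2·14 + 2·7 + 5·59 + 2·67 + 0·75 = 380 + 28 + 14 + 295 + 134 + 0 = 851; overall_B = 851/15 = 56.7333.
Difference = 58.4667 − 56.7333 = 1.7334 ≈ 1.7.

1.7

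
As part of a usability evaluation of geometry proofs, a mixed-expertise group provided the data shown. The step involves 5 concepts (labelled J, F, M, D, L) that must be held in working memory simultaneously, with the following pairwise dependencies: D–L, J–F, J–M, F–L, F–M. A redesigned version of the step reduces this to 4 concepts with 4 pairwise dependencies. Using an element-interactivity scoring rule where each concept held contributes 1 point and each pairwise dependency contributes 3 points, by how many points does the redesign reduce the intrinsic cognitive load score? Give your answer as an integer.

Original: 5 × 1 + 5 × 3 = 5 + 15 = 20.
Redesigned: 4 × 1 + 4 × 3 = 4 + 12 = 16.
Reduction = 20 − 16 = 4.

4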